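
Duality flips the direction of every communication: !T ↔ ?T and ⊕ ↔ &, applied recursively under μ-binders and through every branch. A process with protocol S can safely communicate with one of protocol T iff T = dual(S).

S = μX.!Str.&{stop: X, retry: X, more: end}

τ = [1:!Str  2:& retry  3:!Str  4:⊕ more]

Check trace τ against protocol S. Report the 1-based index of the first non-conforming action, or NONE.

4

step 1: !Str  match  residual = &{stop: μX.…, retry: μX.…, more: end}
step 2: & retry  match  residual = μX.…
step 3: !Str  match  residual = &{stop: μX.…, retry: μX.…, more: end}
step 4: got ⊕ more, protocol expects & stop or & retry or & more  ✗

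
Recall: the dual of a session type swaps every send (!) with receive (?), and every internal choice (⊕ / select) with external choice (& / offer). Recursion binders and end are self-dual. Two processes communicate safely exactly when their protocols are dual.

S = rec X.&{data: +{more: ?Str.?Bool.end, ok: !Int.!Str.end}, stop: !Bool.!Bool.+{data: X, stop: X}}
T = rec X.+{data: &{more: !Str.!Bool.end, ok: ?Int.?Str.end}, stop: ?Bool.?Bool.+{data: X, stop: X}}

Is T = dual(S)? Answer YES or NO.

rec X vs rec X  ok (rec unchanged)
  &{data,stop} vs +{data,stop}  ok labels match
    • data:
      +{more,ok} vs &{more,ok}  ok labels match
        • more:
          ?Str vs !Str  ok
            ?Bool vs !Bool  ok
              end vs end  ok
        • ok:
          !Int vs ?Int  ok
            !Str vs ?Str  ok
              end vs end  ok
    • stop:
      !Bool vs ?Bool  ok
        !Bool vs ?Bool  ok
          +{data,stop} vs +{data,stop}  ✗ choice polarity not flipped — not dual

NO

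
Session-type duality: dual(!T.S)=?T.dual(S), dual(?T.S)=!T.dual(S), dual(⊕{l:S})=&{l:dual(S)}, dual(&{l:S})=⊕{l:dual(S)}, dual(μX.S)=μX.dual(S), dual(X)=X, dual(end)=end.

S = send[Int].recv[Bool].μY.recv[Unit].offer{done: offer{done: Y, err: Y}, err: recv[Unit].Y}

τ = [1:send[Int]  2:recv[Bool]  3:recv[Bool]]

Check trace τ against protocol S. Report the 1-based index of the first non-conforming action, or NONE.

[1] send[Int]  ok  cont: recv[Bool].μY.…
[2] recv[Bool]  ok  cont: μY.…
[3] got recv[Bool], protocol expects recv[Unit]  ✗

3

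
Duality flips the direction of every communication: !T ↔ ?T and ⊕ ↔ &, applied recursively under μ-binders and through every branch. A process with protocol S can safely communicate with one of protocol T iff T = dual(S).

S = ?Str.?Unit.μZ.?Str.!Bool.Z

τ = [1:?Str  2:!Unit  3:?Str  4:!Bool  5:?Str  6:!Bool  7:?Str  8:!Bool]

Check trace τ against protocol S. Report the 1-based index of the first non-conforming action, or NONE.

2

@1 ?Str  ok  now at ?Unit.μZ.…
@2 got !Unit, protocol expects ?Unit  ✗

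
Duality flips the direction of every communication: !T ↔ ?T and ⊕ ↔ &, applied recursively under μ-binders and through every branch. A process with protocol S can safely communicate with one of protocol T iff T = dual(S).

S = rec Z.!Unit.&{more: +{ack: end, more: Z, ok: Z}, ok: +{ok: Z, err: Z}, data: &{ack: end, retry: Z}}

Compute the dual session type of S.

rec Z.?Unit.+{more: &{ack: end, more: Z, ok: Z}, ok: &{ok: Z, err: Z}, data: +{ack: end, retry: Z}}

rec Z = rec Z  (μ self-dual)
  !Unit = ?Unit
    &{more,ok,data} = +{more,ok,data}  (offer→select)
      case more:
        +{ack,more,ok} = &{ack,more,ok}  (⊕→&)
          case ack:
            end ↦ end
          case more:
            Z ↦ Z
          case ok:
            Z ↦ Z
      case ok:
        +{ok,err} = &{ok,err}  (⊕→&)
          case ok:
            Z ↦ Z
          case err:
            Z ↦ Z
      case data:
        &{ack,retry} = +{ack,retry}  (offer→select)
          case ack:
            end ↦ end
          case retry:
            Z ↦ Z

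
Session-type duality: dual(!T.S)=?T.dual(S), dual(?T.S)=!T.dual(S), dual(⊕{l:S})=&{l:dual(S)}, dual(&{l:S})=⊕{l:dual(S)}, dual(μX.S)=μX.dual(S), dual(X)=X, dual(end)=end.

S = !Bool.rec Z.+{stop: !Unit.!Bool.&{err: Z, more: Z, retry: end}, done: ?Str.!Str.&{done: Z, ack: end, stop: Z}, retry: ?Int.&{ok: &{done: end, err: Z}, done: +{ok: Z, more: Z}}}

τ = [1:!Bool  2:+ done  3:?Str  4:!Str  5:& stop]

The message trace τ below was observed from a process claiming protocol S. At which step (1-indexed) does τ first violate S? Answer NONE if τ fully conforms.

[1] !Bool  ✓  state: rec Z.…
[2] + done  ✓  state: ?Str.!Str.&{done: rec Z.…, ack: end, stop: rec Z.…}
[3] ?Str  ✓  state: !Str.&{done: rec Z.…, ack: end, stop: rec Z.…}
[4] !Str  ✓  state: &{done: rec Z.…, ack: end, stop: rec Z.…}
[5] & stop  ✓  state: rec Z.…
τ conforms to S (length 5)

NONE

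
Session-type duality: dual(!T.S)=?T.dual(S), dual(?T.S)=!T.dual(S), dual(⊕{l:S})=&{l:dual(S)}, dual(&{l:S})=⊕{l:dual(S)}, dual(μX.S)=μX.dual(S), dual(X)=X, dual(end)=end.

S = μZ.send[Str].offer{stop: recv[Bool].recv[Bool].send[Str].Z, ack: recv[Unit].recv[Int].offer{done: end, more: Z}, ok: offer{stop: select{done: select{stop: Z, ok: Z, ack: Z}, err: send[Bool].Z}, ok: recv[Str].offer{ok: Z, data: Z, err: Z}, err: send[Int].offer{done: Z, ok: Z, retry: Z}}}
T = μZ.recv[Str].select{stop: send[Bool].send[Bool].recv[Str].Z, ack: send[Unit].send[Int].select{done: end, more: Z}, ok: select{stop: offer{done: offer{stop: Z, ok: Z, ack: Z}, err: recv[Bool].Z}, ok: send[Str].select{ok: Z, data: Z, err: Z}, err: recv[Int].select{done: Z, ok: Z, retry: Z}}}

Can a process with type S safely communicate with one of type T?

YES

μZ | μZ  ✓ (binder kept)
  send[Str] | recv[Str]  ✓
    offer{stop,ack,ok} | select{stop,ack,ok}  ✓ same labels
      • stop:
        recv[Bool] | send[Bool]  ✓
          recv[Bool] | send[Bool]  ✓
            send[Str] | recv[Str]  ✓
              Z | Z  ✓
      • ack:
        recv[Unit] | send[Unit]  ✓
          recv[Int] | send[Int]  ✓
            offer{done,more} | select{done,more}  ✓ same labels
              • done:
                end | end  ✓
              • more:
                Z | Z  ✓
      • ok:
        offer{stop,ok,err} | select{stop,ok,err}  ✓ same labels
          • stop:
            select{done,err} | offer{done,err}  ✓ same labels
              • done:
                select{stop,ok,ack} | offer{stop,ok,ack}  ✓ same labels
                  • stop:
                    Z | Z  ✓
                  • ok:
                    Z | Z  ✓
                  • ack:
                    Z | Z  ✓
              • err:
                send[Bool] | recv[Bool]  ✓
                  Z | Z  ✓
          • ok:
            recv[Str] | send[Str]  ✓
              offer{ok,data,err} | select{ok,data,err}  ✓ same labels
                • ok:
                  Z | Z  ✓
                • data:
                  Z | Z  ✓
                • err:
                  Z | Z  ✓
          • err:
            send[Int] | recv[Int]  ✓
              offer{done,ok,retry} | select{done,ok,retry}  ✓ same labels
                • done:
                  Z | Z  ✓
                • ok:
                  Z | Z  ✓
                • retry:
                  Z | Z  ✓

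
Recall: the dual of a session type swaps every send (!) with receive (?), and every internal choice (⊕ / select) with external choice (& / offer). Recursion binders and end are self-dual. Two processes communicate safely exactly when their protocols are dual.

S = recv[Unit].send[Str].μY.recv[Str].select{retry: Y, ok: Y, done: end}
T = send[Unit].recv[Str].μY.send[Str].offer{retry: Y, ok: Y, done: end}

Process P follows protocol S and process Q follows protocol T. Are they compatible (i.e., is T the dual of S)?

recv[Unit] | send[Unit]  match
  send[Str] | recv[Str]  match
    μY | μY  match (μ self-dual)
      recv[Str] | send[Str]  match
        select{retry,ok,done} | offer{retry,ok,done}  match label sets agree
          [retry]
            Y | Y  match
          [ok]
            Y | Y  match
          [done]
            end | end  match

YES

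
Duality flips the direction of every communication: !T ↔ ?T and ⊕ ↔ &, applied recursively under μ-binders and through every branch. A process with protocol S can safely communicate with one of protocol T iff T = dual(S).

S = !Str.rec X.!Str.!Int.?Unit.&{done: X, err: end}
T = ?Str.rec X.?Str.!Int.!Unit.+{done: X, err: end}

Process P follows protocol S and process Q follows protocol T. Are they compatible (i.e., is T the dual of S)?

!Str vs ?Str  match
  rec X vs rec X  match (binder kept)
    !Str vs ?Str  match
      !Int vs !Int  ✗ same direction on both sides — not dual

NO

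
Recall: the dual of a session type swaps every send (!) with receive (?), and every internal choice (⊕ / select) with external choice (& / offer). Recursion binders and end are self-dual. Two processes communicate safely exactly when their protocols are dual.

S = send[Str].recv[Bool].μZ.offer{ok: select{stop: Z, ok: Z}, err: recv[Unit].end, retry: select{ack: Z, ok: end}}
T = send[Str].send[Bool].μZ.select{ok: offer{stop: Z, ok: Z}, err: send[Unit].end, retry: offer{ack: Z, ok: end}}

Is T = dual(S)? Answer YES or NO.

NO

send[Str] ‖ send[Str]  ✗ same direction on both sides — not dual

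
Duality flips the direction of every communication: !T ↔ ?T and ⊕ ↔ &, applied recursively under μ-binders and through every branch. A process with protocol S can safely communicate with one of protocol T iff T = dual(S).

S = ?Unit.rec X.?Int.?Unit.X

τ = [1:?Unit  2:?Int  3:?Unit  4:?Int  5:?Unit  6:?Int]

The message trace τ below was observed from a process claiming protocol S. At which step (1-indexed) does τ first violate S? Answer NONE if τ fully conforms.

NONE

step 1: ?Unit  ✓  residual = rec X.…
step 2: ?Int  ✓  residual = ?Unit.rec X.…
step 3: ?Unit  ✓  residual = rec X.…
step 4: ?Int  ✓  residual = ?Unit.rec X.…
step 5: ?Unit  ✓  residual = rec X.…
step 6: ?Int  ✓  residual = ?Unit.rec X.…
trace exhausted — no violation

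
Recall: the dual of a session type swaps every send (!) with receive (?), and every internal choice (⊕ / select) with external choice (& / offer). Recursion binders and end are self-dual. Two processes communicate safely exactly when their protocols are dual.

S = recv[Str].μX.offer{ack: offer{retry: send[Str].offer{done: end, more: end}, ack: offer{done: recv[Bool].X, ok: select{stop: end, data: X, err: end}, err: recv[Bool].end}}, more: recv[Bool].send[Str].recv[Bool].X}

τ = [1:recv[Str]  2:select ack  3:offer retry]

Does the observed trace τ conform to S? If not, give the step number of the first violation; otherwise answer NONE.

@1 recv[Str]  ✓  now at μX.…
@2 got select ack, protocol expects offer ack or offer more  ✗

2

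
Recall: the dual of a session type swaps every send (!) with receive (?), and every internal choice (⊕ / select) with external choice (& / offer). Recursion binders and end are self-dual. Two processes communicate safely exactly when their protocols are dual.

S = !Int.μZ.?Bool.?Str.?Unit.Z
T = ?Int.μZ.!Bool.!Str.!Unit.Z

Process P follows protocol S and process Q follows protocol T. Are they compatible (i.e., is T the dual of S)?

YES

!Int | ?Int  ok
  μZ | μZ  ok (μ self-dual)
    ?Bool | !Bool  ok
      ?Str | !Str  ok
        ?Unit | !Unit  ok
          Z | Z  ok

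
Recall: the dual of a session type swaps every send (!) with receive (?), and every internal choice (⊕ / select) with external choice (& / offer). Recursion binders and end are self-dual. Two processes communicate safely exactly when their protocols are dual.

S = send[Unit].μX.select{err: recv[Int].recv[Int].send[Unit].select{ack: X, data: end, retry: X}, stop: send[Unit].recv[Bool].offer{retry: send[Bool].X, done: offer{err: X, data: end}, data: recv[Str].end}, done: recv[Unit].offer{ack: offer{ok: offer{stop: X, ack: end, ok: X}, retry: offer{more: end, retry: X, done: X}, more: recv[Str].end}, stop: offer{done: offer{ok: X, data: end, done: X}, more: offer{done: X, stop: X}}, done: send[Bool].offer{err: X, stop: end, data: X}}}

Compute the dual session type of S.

send[Unit] → recv[Unit]
  μX → μX  (μ self-dual)
    select{err,stop,done} → offer{err,stop,done}  (⊕→&)
      [err]
        recv[Int] → send[Int]
          recv[Int] → send[Int]
            send[Unit] → recv[Unit]
              select{ack,data,retry} → offer{ack,data,retry}  (⊕→&)
                [ack]
                  dual(X) = X
                [data]
                  dual(end) = end
                [retry]
                  dual(X) = X
      [stop]
        send[Unit] → recv[Unit]
          recv[Bool] → send[Bool]
            offer{retry,done,data} → select{retry,done,data}  (&→⊕)
              [retry]
                send[Bool] → recv[Bool]
                  dual(X) = X
              [done]
                offer{err,data} → select{err,data}  (&→⊕)
                  [err]
                    dual(X) = X
                  [data]
                    dual(end) = end
              [data]
                recv[Str] → send[Str]
                  dual(end) = end
      [done]
        recv[Unit] → send[Unit]
          offer{ack,stop,done} → select{ack,stop,done}  (&→⊕)
            [ack]
              offer{ok,retry,more} → select{ok,retry,more}  (&→⊕)
                [ok]
                  offer{stop,ack,ok} → select{stop,ack,ok}  (&→⊕)
                    [stop]
                      dual(X) = X
                    [ack]
                      dual(end) = end
                    [ok]
                      dual(X) = X
                [retry]
                  offer{more,retry,done} → select{more,retry,done}  (&→⊕)
                    [more]
                      dual(end) = end
                    [retry]
                      dual(X) = X
                    [done]
                      dual(X) = X
                [more]
                  recv[Str] → send[Str]
                    dual(end) = end
            [stop]
              offer{done,more} → select{done,more}  (&→⊕)
                [done]
                  offer{ok,data,done} → select{ok,data,done}  (&→⊕)
                    [ok]
                      dual(X) = X
                    [data]
                      dual(end) = end
                    [done]
                      dual(X) = X
                [more]
                  offer{done,stop} → select{done,stop}  (&→⊕)
                    [done]
                      dual(X) = X
                    [stop]
                      dual(X) = X
            [done]
              send[Bool] → recv[Bool]
                offer{err,stop,data} → select{err,stop,data}  (&→⊕)
                  [err]
                    dual(X) = X
                  [stop]
                    dual(end) = end
                  [data]
                    dual(X) = X

recv[Unit].μX.offer{err: send[Int].send[Int].recv[Unit].offer{ack: X, data: end, retry: X}, stop: recv[Unit].send[Bool].select{retry: recv[Bool].X, done: select{err: X, data: end}, data: send[Str].end}, done: send[Unit].select{ack: select{ok: select{stop: X, ack: end, ok: X}, retry: select{more: end, retry: X, done: X}, more: send[Str].end}, stop: select{done: select{ok: X, data: end, done: X}, more: select{done: X, stop: X}}, done: recv[Bool].select{err: X, stop: end, data: X}}}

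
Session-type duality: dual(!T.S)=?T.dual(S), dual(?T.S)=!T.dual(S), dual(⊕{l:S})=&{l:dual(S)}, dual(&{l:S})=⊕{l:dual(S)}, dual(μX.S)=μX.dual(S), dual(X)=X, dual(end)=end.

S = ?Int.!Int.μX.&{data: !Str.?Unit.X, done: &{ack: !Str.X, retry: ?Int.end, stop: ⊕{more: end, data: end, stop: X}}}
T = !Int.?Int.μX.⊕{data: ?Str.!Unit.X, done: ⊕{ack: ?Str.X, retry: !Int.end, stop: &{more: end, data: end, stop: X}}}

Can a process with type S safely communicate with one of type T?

?Int | !Int  ok
  !Int | ?Int  ok
    μX | μX  ok (μ self-dual)
      &{data,done} | ⊕{data,done}  ok labels match
        [data]
          !Str | ?Str  ok
            ?Unit | !Unit  ok
              X | X  ok
        [done]
          &{ack,retry,stop} | ⊕{ack,retry,stop}  ok labels match
            [ack]
              !Str | ?Str  ok
                X | X  ok
            [retry]
              ?Int | !Int  ok
                end | end  ok
            [stop]
              ⊕{more,data,stop} | &{more,data,stop}  ok labels match
                [more]
                  end | end  ok
                [data]
                  end | end  ok
                [stop]
                  X | X  ok

YES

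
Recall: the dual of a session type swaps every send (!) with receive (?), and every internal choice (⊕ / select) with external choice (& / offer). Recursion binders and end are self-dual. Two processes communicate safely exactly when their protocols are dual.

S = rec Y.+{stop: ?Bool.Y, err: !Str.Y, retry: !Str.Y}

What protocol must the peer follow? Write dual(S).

rec Y ↦ rec Y  (μ self-dual)
  +{stop,err,retry} ↦ &{stop,err,retry}  (select→offer)
    case stop:
      ?Bool ↦ !Bool
        Y self-dual
    case err:
      !Str ↦ ?Str
        Y self-dual
    case retry:
      !Str ↦ ?Str
        Y self-dual

rec Y.&{stop: !Bool.Y, err: ?Str.Y, retry: ?Str.Y}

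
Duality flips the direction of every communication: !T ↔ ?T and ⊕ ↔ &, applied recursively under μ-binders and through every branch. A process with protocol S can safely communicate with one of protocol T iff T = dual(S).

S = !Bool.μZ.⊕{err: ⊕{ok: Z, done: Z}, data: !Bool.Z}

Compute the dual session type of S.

?Bool.μZ.&{err: &{ok: Z, done: Z}, data: ?Bool.Z}

!Bool ↦ ?Bool
  μZ ↦ μZ  (μ self-dual)
    ⊕{err,data} ↦ &{err,data}  (internal→external)
      [err]
        ⊕{ok,done} ↦ &{ok,done}  (internal→external)
          [ok]
            dual(Z) = Z
          [done]
            dual(Z) = Z
      [data]
        !Bool ↦ ?Bool
          dual(Z) = Z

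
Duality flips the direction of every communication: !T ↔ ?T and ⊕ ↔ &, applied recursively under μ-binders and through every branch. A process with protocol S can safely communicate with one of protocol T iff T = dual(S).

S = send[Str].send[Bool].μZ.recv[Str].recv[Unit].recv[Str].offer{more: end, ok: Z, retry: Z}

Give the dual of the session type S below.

recv[Str].recv[Bool].μZ.send[Str].send[Unit].send[Str].select{more: end, ok: Z, retry: Z}

send[Str] ↦ recv[Str]
  send[Bool] ↦ recv[Bool]
    μZ ↦ μZ  (rec unchanged)
      recv[Str] ↦ send[Str]
        recv[Unit] ↦ send[Unit]
          recv[Str] ↦ send[Str]
            offer{more,ok,retry} ↦ select{more,ok,retry}  (offer→select)
              • more:
                dual(end) = end
              • ok:
                dual(Z) = Z
              • retry:
                dual(Z) = Z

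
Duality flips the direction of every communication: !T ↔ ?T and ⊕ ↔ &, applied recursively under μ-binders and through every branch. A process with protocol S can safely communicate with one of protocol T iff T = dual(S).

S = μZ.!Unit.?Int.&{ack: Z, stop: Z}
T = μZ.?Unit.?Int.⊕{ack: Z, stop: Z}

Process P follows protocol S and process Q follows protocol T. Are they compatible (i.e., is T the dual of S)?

NO

μZ vs μZ  ok (rec unchanged)
  !Unit vs ?Unit  ok
    ?Int vs ?Int  ✗ same direction on both sides — not dual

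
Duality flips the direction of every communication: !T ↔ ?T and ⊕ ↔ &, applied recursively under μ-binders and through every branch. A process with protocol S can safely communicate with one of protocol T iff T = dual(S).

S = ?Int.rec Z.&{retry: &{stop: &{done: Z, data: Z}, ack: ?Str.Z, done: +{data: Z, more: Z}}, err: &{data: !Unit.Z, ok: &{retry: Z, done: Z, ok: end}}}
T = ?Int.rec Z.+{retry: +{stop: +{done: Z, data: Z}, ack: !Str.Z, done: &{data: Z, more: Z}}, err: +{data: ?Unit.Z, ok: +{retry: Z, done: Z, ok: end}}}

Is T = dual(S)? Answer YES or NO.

NO

?Int ‖ ?Int  ✗ same direction on both sides — not dual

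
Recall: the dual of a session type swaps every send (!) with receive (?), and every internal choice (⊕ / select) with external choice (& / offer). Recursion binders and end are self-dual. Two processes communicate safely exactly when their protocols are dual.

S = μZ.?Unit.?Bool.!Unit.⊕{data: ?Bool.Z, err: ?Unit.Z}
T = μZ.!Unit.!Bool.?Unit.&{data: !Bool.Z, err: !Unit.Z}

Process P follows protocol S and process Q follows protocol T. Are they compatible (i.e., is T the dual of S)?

μZ ‖ μZ  ✓ (μ self-dual)
  ?Unit ‖ !Unit  ✓
    ?Bool ‖ !Bool  ✓
      !Unit ‖ ?Unit  ✓
        ⊕{data,err} ‖ &{data,err}  ✓ labels match
          case data:
            ?Bool ‖ !Bool  ✓
              Z ‖ Z  ✓
          case err:
            ?Unit ‖ !Unit  ✓
              Z ‖ Z  ✓

YES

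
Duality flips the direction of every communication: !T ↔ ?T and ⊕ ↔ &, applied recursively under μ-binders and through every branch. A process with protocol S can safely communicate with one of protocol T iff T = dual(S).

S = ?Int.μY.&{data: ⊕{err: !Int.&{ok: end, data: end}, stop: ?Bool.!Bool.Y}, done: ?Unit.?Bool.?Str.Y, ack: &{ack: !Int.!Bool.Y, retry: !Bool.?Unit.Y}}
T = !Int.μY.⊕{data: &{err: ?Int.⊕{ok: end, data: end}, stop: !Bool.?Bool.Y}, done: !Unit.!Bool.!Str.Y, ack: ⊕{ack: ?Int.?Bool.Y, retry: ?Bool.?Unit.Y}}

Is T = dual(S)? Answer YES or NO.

?Int vs !Int  ok
  μY vs μY  ok (rec unchanged)
    &{data,done,ack} vs ⊕{data,done,ack}  ok label sets agree
      case data:
        ⊕{err,stop} vs &{err,stop}  ok label sets agree
          case err:
            !Int vs ?Int  ok
              &{ok,data} vs ⊕{ok,data}  ok label sets agree
                case ok:
                  end vs end  ok
                case data:
                  end vs end  ok
          case stop:
            ?Bool vs !Bool  ok
              !Bool vs ?Bool  ok
                Y vs Y  ok
      case done:
        ?Unit vs !Unit  ok
          ?Bool vs !Bool  ok
            ?Str vs !Str  ok
              Y vs Y  ok
      case ack:
        &{ack,retry} vs ⊕{ack,retry}  ok label sets agree
          case ack:
            !Int vs ?Int  ok
              !Bool vs ?Bool  ok
                Y vs Y  ok
          case retry:
            !Bool vs ?Bool  ok
              ?Unit vs ?Unit  ✗ same direction on both sides — not dual

NO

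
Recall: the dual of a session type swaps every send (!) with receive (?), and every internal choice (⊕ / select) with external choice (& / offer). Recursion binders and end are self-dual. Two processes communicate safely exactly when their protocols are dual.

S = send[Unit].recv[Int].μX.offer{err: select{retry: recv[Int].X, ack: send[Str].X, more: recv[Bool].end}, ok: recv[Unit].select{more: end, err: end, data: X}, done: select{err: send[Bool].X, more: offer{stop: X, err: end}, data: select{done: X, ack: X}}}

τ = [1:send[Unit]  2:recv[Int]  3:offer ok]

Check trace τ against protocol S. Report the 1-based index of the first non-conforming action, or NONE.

NONE

step 1: send[Unit]  ok  cont: recv[Int].μX.…
step 2: recv[Int]  ok  cont: μX.…
step 3: offer ok  ok  cont: recv[Unit].select{more: end, err: end, data: μX.…}
trace exhausted — no violation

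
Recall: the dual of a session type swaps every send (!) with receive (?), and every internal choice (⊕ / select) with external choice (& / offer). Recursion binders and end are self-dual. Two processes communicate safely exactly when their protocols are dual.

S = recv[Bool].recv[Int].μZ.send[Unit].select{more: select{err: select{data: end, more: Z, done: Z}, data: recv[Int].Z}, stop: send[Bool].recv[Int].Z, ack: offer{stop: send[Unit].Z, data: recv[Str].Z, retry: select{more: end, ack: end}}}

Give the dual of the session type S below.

recv[Bool] ↦ send[Bool]
  recv[Int] ↦ send[Int]
    μZ ↦ μZ  (rec unchanged)
      send[Unit] ↦ recv[Unit]
        select{more,stop,ack} ↦ offer{more,stop,ack}  (⊕→&)
          • more:
            select{err,data} ↦ offer{err,data}  (⊕→&)
              • err:
                select{data,more,done} ↦ offer{data,more,done}  (⊕→&)
                  • data:
                    end ↦ end
                  • more:
                    Z ↦ Z
                  • done:
                    Z ↦ Z
              • data:
                recv[Int] ↦ send[Int]
                  Z ↦ Z
          • stop:
            send[Bool] ↦ recv[Bool]
              recv[Int] ↦ send[Int]
                Z ↦ Z
          • ack:
            offer{stop,data,retry} ↦ select{stop,data,retry}  (&→⊕)
              • stop:
                send[Unit] ↦ recv[Unit]
                  Z ↦ Z
              • data:
                recv[Str] ↦ send[Str]
                  Z ↦ Z
              • retry:
                select{more,ack} ↦ offer{more,ack}  (⊕→&)
                  • more:
                    end ↦ end
                  • ack:
                    end ↦ end

send[Bool].send[Int].μZ.recv[Unit].offer{more: offer{err: offer{data: end, more: Z, done: Z}, data: send[Int].Z}, stop: recv[Bool].send[Int].Z, ack: select{stop: recv[Unit].Z, data: send[Str].Z, retry: offer{more: end, ack: end}}}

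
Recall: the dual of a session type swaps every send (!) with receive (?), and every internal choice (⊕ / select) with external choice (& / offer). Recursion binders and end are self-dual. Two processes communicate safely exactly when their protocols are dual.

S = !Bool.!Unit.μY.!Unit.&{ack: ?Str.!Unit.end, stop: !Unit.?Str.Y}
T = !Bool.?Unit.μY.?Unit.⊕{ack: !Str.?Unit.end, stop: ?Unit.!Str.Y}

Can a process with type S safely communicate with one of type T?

!Bool vs !Bool  ✗ same direction on both sides — not dual

NO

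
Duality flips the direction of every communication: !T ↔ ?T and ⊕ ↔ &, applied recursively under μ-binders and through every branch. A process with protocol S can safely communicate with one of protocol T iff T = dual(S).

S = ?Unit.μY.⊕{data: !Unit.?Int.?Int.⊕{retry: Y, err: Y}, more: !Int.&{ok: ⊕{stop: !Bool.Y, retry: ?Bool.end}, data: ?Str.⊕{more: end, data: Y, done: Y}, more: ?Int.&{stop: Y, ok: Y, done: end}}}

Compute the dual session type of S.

?Unit ↦ !Unit
  μY ↦ μY  (binder kept)
    ⊕{data,more} ↦ &{data,more}  (internal→external)
      [data]
        !Unit ↦ ?Unit
          ?Int ↦ !Int
            ?Int ↦ !Int
              ⊕{retry,err} ↦ &{retry,err}  (internal→external)
                [retry]
                  Y self-dual
                [err]
                  Y self-dual
      [more]
        !Int ↦ ?Int
          &{ok,data,more} ↦ ⊕{ok,data,more}  (external→internal)
            [ok]
              ⊕{stop,retry} ↦ &{stop,retry}  (internal→external)
                [stop]
                  !Bool ↦ ?Bool
                    Y self-dual
                [retry]
                  ?Bool ↦ !Bool
                    end self-dual
            [data]
              ?Str ↦ !Str
                ⊕{more,data,done} ↦ &{more,data,done}  (internal→external)
                  [more]
                    end self-dual
                  [data]
                    Y self-dual
                  [done]
                    Y self-dual
            [more]
              ?Int ↦ !Int
                &{stop,ok,done} ↦ ⊕{stop,ok,done}  (external→internal)
                  [stop]
                    Y self-dual
                  [ok]
                    Y self-dual
                  [done]
                    end self-dual

!Unit.μY.&{data: ?Unit.!Int.!Int.&{retry: Y, err: Y}, more: ?Int.⊕{ok: &{stop: ?Bool.Y, retry: !Bool.end}, data: !Str.&{more: end, data: Y, done: Y}, more: !Int.⊕{stop: Y, ok: Y, done: end}}}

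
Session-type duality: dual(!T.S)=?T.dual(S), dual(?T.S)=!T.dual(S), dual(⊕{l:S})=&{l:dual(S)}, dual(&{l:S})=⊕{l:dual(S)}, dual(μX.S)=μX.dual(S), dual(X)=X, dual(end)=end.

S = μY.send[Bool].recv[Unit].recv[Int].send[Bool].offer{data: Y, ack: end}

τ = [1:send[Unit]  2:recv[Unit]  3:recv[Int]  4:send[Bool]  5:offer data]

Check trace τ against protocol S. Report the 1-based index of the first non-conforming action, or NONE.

1

@1 got send[Unit], protocol expects send[Bool]  ✗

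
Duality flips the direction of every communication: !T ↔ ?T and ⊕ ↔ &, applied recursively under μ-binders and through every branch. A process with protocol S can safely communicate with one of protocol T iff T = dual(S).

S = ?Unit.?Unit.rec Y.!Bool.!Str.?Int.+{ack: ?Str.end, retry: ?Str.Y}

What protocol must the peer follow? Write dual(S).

!Unit.!Unit.rec Y.?Bool.?Str.!Int.&{ack: !Str.end, retry: !Str.Y}

?Unit ↦ !Unit
  ?Unit ↦ !Unit
    rec Y ↦ rec Y  (μ self-dual)
      !Bool ↦ ?Bool
        !Str ↦ ?Str
          ?Int ↦ !Int
            +{ack,retry} ↦ &{ack,retry}  (select→offer)
              [ack]
                ?Str ↦ !Str
                  end ↦ end
              [retry]
                ?Str ↦ !Str
                  Y ↦ Y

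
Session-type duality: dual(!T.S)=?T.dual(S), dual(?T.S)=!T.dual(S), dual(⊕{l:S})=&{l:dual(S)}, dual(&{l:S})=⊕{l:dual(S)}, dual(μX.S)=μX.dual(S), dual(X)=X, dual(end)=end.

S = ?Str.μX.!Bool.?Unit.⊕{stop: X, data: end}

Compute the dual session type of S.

!Str.μX.?Bool.!Unit.&{stop: X, data: end}

?Str ↦ !Str
  μX ↦ μX  (μ self-dual)
    !Bool ↦ ?Bool
      ?Unit ↦ !Unit
        ⊕{stop,data} ↦ &{stop,data}  (⊕→&)
          case stop:
            X ↦ X
          case data:
            end ↦ end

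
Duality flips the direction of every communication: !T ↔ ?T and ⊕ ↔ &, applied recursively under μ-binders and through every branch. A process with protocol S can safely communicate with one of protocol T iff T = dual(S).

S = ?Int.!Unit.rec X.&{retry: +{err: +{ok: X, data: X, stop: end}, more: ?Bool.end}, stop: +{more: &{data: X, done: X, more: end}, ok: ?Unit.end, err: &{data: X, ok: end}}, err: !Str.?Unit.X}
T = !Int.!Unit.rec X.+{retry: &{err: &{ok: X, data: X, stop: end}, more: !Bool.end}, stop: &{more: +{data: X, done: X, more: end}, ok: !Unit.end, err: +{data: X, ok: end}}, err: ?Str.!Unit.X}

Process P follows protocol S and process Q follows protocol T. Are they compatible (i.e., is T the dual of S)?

?Int vs !Int  ok
  !Unit vs !Unit  ✗ same direction on both sides — not dual

NO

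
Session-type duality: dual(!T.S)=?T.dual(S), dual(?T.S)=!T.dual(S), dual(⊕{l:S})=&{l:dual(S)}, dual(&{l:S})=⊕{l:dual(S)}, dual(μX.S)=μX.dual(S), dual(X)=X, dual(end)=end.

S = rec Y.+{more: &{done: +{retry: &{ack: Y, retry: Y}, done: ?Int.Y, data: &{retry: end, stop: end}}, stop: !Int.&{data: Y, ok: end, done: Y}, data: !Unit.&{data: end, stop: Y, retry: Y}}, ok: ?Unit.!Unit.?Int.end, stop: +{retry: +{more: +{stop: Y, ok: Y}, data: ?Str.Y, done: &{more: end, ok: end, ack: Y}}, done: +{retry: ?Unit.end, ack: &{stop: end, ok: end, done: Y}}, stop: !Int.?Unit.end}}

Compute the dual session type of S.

rec Y.&{more: +{done: &{retry: +{ack: Y, retry: Y}, done: !Int.Y, data: +{retry: end, stop: end}}, stop: ?Int.+{data: Y, ok: end, done: Y}, data: ?Unit.+{data: end, stop: Y, retry: Y}}, ok: !Unit.?Unit.!Int.end, stop: &{retry: &{more: &{stop: Y, ok: Y}, data: !Str.Y, done: +{more: end, ok: end, ack: Y}}, done: &{retry: !Unit.end, ack: +{stop: end, ok: end, done: Y}}, stop: ?Int.!Unit.end}}

rec Y = rec Y  (binder kept)
  +{more,ok,stop} = &{more,ok,stop}  (internal→external)
    • more:
      &{done,stop,data} = +{done,stop,data}  (external→internal)
        • done:
          +{retry,done,data} = &{retry,done,data}  (internal→external)
            • retry:
              &{ack,retry} = +{ack,retry}  (external→internal)
                • ack:
                  Y ↦ Y
                • retry:
                  Y ↦ Y
            • done:
              ?Int = !Int
                Y ↦ Y
            • data:
              &{retry,stop} = +{retry,stop}  (external→internal)
                • retry:
                  end ↦ end
                • stop:
                  end ↦ end
        • stop:
          !Int = ?Int
            &{data,ok,done} = +{data,ok,done}  (external→internal)
              • data:
                Y ↦ Y
              • ok:
                end ↦ end
              • done:
                Y ↦ Y
        • data:
          !Unit = ?Unit
            &{data,stop,retry} = +{data,stop,retry}  (external→internal)
              • data:
                end ↦ end
              • stop:
                Y ↦ Y
              • retry:
                Y ↦ Y
    • ok:
      ?Unit = !Unit
        !Unit = ?Unit
          ?Int = !Int
            end ↦ end
    • stop:
      +{retry,done,stop} = &{retry,done,stop}  (internal→external)
        • retry:
          +{more,data,done} = &{more,data,done}  (internal→external)
            • more:
              +{stop,ok} = &{stop,ok}  (internal→external)
                • stop:
                  Y ↦ Y
                • ok:
                  Y ↦ Y
            • data:
              ?Str = !Str
                Y ↦ Y
            • done:
              &{more,ok,ack} = +{more,ok,ack}  (external→internal)
                • more:
                  end ↦ end
                • ok:
                  end ↦ end
                • ack:
                  Y ↦ Y
        • done:
          +{retry,ack} = &{retry,ack}  (internal→external)
            • retry:
              ?Unit = !Unit
                end ↦ end
            • ack:
              &{stop,ok,done} = +{stop,ok,done}  (external→internal)
                • stop:
                  end ↦ end
                • ok:
                  end ↦ end
                • done:
                  Y ↦ Y
        • stop:
          !Int = ?Int
            ?Unit = !Unit
              end ↦ end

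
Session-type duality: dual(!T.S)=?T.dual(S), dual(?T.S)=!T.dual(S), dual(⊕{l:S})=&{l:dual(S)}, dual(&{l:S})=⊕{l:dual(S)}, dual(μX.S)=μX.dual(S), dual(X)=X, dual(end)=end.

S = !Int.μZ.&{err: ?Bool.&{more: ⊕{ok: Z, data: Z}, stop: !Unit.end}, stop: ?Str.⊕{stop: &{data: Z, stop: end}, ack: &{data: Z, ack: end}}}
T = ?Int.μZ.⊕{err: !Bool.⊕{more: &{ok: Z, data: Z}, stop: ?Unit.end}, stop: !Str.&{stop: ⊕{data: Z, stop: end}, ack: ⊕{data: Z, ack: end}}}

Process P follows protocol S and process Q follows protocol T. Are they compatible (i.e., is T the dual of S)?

!Int | ?Int  ok
  μZ | μZ  ok (μ self-dual)
    &{err,stop} | ⊕{err,stop}  ok label sets agree
      • err:
        ?Bool | !Bool  ok
          &{more,stop} | ⊕{more,stop}  ok label sets agree
            • more:
              ⊕{ok,data} | &{ok,data}  ok label sets agree
                • ok:
                  Z | Z  ok
                • data:
                  Z | Z  ok
            • stop:
              !Unit | ?Unit  ok
                end | end  ok
      • stop:
        ?Str | !Str  ok
          ⊕{stop,ack} | &{stop,ack}  ok label sets agree
            • stop:
              &{data,stop} | ⊕{data,stop}  ok label sets agree
                • data:
                  Z | Z  ok
                • stop:
                  end | end  ok
            • ack:
              &{data,ack} | ⊕{data,ack}  ok label sets agree
                • data:
                  Z | Z  ok
                • ack:
                  end | end  ok

YES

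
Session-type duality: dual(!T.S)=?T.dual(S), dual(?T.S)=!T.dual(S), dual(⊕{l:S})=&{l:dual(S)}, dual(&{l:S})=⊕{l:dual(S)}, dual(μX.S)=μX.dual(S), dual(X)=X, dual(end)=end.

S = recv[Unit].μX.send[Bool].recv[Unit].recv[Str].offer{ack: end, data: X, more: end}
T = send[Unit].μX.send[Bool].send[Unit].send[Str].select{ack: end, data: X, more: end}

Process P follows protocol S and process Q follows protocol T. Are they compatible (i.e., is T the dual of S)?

recv[Unit] | send[Unit]  ✓
  μX | μX  ✓ (μ self-dual)
    send[Bool] | send[Bool]  ✗ same direction on both sides — not dual

NO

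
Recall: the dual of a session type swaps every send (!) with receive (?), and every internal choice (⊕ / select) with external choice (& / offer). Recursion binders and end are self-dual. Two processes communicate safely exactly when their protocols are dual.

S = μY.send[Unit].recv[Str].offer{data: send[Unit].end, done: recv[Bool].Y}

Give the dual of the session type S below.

μY ↦ μY  (rec unchanged)
  send[Unit] ↦ recv[Unit]
    recv[Str] ↦ send[Str]
      offer{data,done} ↦ select{data,done}  (external→internal)
        • data:
          send[Unit] ↦ recv[Unit]
            dual(end) = end
        • done:
          recv[Bool] ↦ send[Bool]
            dual(Y) = Y

μY.recv[Unit].send[Str].select{data: recv[Unit].end, done: send[Bool].Y}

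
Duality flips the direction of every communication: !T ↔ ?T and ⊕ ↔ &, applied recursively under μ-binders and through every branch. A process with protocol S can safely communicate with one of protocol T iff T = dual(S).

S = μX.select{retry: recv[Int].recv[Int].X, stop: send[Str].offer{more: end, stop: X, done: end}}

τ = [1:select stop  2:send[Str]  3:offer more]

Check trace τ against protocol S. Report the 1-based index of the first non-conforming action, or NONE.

[1] select stop  ok  cont: send[Str].offer{more: end, stop: μX.…, done: end}
[2] send[Str]  ok  cont: offer{more: end, stop: μX.…, done: end}
[3] offer more  ok  cont: end
all 3 steps conform

NONE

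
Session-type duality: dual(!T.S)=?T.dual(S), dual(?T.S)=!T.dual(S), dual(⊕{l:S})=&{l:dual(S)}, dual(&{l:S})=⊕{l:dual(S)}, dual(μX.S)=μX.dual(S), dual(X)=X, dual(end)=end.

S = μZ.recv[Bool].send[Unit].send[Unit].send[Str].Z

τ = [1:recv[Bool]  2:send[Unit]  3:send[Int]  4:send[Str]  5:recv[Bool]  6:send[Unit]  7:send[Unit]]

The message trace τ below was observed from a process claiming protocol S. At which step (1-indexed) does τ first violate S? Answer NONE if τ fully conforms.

[1] recv[Bool]  match  residual = send[Unit].send[Unit].send[Str].μZ.…
[2] send[Unit]  match  residual = send[Unit].send[Str].μZ.…
[3] got send[Int], protocol expects send[Unit]  ✗

3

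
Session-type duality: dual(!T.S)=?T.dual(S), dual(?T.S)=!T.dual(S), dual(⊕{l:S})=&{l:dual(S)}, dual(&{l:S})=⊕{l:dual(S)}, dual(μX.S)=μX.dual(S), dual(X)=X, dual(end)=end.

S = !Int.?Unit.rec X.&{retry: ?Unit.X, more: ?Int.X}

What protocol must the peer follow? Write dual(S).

!Int = ?Int
  ?Unit = !Unit
    rec X = rec X  (μ self-dual)
      &{retry,more} = +{retry,more}  (offer→select)
        [retry]
          ?Unit = !Unit
            X self-dual
        [more]
          ?Int = !Int
            X self-dual

?Int.!Unit.rec X.+{retry: !Unit.X, more: !Int.X}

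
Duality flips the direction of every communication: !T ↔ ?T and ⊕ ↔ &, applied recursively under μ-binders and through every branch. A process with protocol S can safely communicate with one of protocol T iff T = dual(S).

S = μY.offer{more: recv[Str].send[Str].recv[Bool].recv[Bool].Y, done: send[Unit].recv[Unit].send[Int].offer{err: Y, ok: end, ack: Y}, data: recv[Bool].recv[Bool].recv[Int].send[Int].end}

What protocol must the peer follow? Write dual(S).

μY = μY  (binder kept)
  offer{more,done,data} = select{more,done,data}  (offer→select)
    • more:
      recv[Str] = send[Str]
        send[Str] = recv[Str]
          recv[Bool] = send[Bool]
            recv[Bool] = send[Bool]
              Y self-dual
    • done:
      send[Unit] = recv[Unit]
        recv[Unit] = send[Unit]
          send[Int] = recv[Int]
            offer{err,ok,ack} = select{err,ok,ack}  (offer→select)
              • err:
                Y self-dual
              • ok:
                end self-dual
              • ack:
                Y self-dual
    • data:
      recv[Bool] = send[Bool]
        recv[Bool] = send[Bool]
          recv[Int] = send[Int]
            send[Int] = recv[Int]
              end self-dual

μY.select{more: send[Str].recv[Str].send[Bool].send[Bool].Y, done: recv[Unit].send[Unit].recv[Int].select{err: Y, ok: end, ack: Y}, data: send[Bool].send[Bool].send[Int].recv[Int].end}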